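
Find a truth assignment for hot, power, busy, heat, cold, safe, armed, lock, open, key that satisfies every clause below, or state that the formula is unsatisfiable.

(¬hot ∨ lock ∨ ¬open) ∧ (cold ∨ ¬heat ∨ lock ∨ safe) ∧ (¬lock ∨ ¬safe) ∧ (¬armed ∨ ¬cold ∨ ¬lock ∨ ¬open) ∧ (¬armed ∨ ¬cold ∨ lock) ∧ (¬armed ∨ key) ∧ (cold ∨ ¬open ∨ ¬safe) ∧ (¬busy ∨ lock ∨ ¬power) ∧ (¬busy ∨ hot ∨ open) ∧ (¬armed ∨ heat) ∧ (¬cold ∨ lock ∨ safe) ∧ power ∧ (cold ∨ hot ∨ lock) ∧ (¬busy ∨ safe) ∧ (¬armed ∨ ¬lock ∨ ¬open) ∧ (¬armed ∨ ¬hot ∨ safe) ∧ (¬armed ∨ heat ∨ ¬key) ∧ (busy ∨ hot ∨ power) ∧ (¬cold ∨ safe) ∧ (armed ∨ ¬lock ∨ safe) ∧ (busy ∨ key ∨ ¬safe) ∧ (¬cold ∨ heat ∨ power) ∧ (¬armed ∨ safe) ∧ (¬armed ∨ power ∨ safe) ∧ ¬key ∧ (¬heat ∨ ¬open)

hot=T; power=T; busy=F; heat=F; cold=F; safe=F; armed=F; lock=F; open=F; key=F

Unit clause (power) forces power = True.
Unit clause (¬key) forces key = False.
In (¬armed ∨ key) only ¬armed is left, so armed = False.
Set hot = True.
Try busy = True:
  (¬busy ∨ lock ∨ ¬power) forces lock = True.
  (¬lock ∨ ¬safe) forces safe = False.
  clause (¬busy ∨ safe) is falsified — backtrack.
So busy = False.
  then (busy ∨ key ∨ ¬safe) forces safe = False.
  then (¬cold ∨ safe) forces cold = False.
  then (armed ∨ ¬lock ∨ safe) forces lock = False.
  then (¬hot ∨ lock ∨ ¬open) forces open = False.
  then (cold ∨ ¬heat ∨ lock ∨ safe) forces heat = False.
All clauses satisfied.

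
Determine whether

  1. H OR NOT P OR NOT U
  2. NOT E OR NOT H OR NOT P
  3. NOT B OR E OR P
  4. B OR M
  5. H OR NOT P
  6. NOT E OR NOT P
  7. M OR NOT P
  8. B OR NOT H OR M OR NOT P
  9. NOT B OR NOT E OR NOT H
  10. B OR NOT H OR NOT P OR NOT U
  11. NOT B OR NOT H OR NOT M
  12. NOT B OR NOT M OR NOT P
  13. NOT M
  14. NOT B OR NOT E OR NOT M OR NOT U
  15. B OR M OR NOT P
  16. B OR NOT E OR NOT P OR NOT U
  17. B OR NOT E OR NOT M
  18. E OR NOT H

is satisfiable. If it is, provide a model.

Unit clause (NOT M) forces M = False.
In (B OR M) only B is left, so B = True.
In (M OR NOT P) only NOT P is left, so P = False.
In (NOT B OR E OR P) only E is left, so E = True.
In (NOT B OR NOT E OR NOT H) only NOT H is left, so H = False.
Set U = False.
All clauses satisfied.

E = True, U = False, M = False, B = True, H = False, P = False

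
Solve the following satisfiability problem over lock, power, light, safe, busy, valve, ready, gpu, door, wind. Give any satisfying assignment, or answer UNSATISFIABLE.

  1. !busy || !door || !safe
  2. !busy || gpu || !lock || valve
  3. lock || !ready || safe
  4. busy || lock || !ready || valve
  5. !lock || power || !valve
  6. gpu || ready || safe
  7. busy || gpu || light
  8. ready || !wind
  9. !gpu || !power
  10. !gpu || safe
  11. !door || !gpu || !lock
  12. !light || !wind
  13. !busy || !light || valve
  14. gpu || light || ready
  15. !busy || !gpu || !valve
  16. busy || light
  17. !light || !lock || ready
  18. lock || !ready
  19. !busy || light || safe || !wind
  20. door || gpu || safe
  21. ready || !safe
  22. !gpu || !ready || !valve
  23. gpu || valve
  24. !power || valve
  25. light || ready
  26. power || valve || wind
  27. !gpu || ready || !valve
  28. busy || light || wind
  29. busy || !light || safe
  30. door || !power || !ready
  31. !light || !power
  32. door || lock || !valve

Try lock = False:
  (lock || !ready) forces ready = False.
  (ready || !wind) forces wind = False.
  (ready || !safe) forces safe = False.
  (gpu || ready || safe) forces gpu = True.
  clause (!gpu || safe) is falsified — backtrack.
So lock = True.
Set power = False.
  then (!lock || power || !valve) forces valve = False.
  then (gpu || valve) forces gpu = True.
  then (power || valve || wind) forces wind = True.
  then (ready || !wind) forces ready = True.
  then (!gpu || safe) forces safe = True.
  then (!door || !gpu || !lock) forces door = False.
  then (!light || !wind) forces light = False.
  then (busy || light) forces busy = True.
All clauses satisfied.

lock: True, power: False, light: False, safe: True, busy: True, valve: False, ready: True, gpu: True, door: False, wind: True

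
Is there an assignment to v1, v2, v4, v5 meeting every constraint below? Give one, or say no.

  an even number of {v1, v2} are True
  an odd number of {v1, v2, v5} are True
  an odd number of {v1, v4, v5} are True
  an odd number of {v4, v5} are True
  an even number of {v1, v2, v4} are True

v1=F, v2=F, v4=F, v5=T

{v1, v2}: 0 true → even ✓
{v1, v2, v5}: 1 true → odd ✓
{v1, v4, v5}: 1 true → odd ✓
{v4, v5}: 1 true → odd ✓
{v1, v2, v4}: 0 true → even ✓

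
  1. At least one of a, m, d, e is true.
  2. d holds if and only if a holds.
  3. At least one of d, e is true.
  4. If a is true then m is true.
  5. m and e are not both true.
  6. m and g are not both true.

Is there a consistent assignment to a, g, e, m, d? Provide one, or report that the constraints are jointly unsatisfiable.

a = True, g = False, e = False, m = True, d = True

  (1) {a, m, d, e}: 3 true — at least one ✓
  (2) d=T, a=T — same ✓
  (3) {d, e}: 1 true — at least one ✓
  (4) a=T ⇒ m: T ✓
  (5) m=T, e=F — not both ✓
  (6) m=T, g=F — not both ✓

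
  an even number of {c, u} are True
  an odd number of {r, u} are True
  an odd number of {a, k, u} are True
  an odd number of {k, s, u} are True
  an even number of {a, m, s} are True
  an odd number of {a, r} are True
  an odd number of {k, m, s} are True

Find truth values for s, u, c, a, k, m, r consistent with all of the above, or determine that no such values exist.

s = False, u = False, c = False, a = False, k = True, m = False, r = True

{c, u}: 0 true → even ✓
{r, u}: 1 true → odd ✓
{a, k, u}: 1 true → odd ✓
{k, s, u}: 1 true → odd ✓
{a, m, s}: 0 true → even ✓
{a, r}: 1 true → odd ✓
{k, m, s}: 1 true → odd ✓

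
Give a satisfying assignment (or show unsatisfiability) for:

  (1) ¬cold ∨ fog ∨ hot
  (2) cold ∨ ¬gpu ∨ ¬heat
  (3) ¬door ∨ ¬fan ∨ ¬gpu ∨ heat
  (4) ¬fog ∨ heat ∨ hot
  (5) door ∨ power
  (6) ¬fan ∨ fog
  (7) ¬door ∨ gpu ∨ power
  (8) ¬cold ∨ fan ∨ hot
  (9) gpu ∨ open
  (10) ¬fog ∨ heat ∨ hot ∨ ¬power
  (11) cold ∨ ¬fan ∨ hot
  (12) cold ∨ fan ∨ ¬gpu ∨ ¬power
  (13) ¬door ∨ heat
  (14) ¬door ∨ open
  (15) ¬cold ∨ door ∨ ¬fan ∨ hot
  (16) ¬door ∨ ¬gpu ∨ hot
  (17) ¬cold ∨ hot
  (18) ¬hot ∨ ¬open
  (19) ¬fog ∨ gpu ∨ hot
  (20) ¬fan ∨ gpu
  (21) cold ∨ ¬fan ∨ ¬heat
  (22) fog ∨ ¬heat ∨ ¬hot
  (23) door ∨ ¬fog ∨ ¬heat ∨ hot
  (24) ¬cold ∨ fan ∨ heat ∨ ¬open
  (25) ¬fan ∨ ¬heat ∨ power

Set power = True.
Set fan = True.
  then (¬fan ∨ fog) forces fog = True.
  then (¬fan ∨ gpu) forces gpu = True.
Try door = True:
  (¬door ∨ ¬fan ∨ ¬gpu ∨ heat) forces heat = True.
  (cold ∨ ¬gpu ∨ ¬heat) forces cold = True.
  (¬door ∨ open) forces open = True.
  (¬door ∨ ¬gpu ∨ hot) forces hot = True.
  clause (¬hot ∨ ¬open) is falsified — backtrack.
So door = False.
Set heat = True.
  then (cold ∨ ¬gpu ∨ ¬heat) forces cold = True.
  then (¬cold ∨ door ∨ ¬fan ∨ hot) forces hot = True.
  then (¬hot ∨ ¬open) forces open = False.
All clauses satisfied.

power: True; fan: True; door: False; heat: True; fog: True; open: False; gpu: True; hot: True; cold: True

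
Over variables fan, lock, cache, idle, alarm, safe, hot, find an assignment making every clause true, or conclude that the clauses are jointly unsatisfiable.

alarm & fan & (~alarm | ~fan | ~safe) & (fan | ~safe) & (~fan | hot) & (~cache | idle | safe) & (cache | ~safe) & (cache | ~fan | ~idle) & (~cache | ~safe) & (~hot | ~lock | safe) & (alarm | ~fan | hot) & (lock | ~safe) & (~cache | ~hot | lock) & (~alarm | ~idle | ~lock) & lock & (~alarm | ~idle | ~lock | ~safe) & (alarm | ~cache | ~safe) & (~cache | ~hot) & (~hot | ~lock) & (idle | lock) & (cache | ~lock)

Case fan = True:
  (alarm) forces alarm = True.
  (~alarm | ~fan | ~safe) forces safe = False.
  (~fan | hot) forces hot = True.
  (~hot | ~lock | safe) forces lock = False.
  Clause (lock) is falsified — contradiction.
Case fan = False:
  Clause (fan) is falsified — contradiction.
Both cases fail, so the formula is unsatisfiable.

UNSATISFIABLE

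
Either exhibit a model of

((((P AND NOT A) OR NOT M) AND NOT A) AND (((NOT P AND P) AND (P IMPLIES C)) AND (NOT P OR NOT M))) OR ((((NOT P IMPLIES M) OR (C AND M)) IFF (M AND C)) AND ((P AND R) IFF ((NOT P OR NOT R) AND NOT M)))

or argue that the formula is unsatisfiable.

R=F; P=F; A=T; M=T; C=T

  ((((P AND NOT A) OR NOT M) AND NOT A) AND (((NOT P AND P) AND (P IMPLIES C)) AND (NOT P OR NOT M))) OR ((((NOT P IMPLIES M) OR (C AND M)) IFF (M AND C)) AND ((P AND R) IFF ((NOT P OR NOT R) AND NOT M))) = True
    (((P AND NOT A) OR NOT M) AND NOT A) AND (((NOT P AND P) AND (P IMPLIES C)) AND (NOT P OR NOT M)) = False
      ((P AND NOT A) OR NOT M) AND NOT A = False
        (P AND NOT A) OR NOT M = False
          P AND NOT A = False
            NOT A = False
          NOT M = False
        NOT A = False
      ((NOT P AND P) AND (P IMPLIES C)) AND (NOT P OR NOT M) = False
        (NOT P AND P) AND (P IMPLIES C) = False
          NOT P AND P = False
            NOT P = True
          P IMPLIES C = True
        NOT P OR NOT M = True
          NOT P = True
          NOT M = False
    (((NOT P IMPLIES M) OR (C AND M)) IFF (M AND C)) AND ((P AND R) IFF ((NOT P OR NOT R) AND NOT M)) = True
      ((NOT P IMPLIES M) OR (C AND M)) IFF (M AND C) = True
        (NOT P IMPLIES M) OR (C AND M) = True
          NOT P IMPLIES M = True
            NOT P = True
          C AND M = True
        M AND C = True
      (P AND R) IFF ((NOT P OR NOT R) AND NOT M) = True
        P AND R = False
        (NOT P OR NOT R) AND NOT M = False
          NOT P OR NOT R = True
            NOT P = True
            NOT R = True
          NOT M = False
The formula evaluates to True.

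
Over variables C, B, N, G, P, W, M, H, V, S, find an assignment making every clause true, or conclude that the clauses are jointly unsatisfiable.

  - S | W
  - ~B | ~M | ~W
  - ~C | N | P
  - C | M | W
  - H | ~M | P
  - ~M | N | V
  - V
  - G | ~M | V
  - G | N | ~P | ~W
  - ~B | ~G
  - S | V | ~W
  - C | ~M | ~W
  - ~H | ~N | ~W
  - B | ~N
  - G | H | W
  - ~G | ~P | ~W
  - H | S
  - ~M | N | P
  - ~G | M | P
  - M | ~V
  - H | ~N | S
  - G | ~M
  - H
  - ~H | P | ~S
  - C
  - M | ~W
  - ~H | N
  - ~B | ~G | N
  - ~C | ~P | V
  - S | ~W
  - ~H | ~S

The formula is unsatisfiable.

Case H = True:
  (V) forces V = True.
  (M | ~V) forces M = True.
  (G | ~M) forces G = True.
  (~B | ~G) forces B = False.
  (B | ~N) forces N = False.
  Clause (~H | N) is falsified — contradiction.
Case H = False:
  Clause (H) is falsified — contradiction.
Both cases fail, so the formula is unsatisfiable.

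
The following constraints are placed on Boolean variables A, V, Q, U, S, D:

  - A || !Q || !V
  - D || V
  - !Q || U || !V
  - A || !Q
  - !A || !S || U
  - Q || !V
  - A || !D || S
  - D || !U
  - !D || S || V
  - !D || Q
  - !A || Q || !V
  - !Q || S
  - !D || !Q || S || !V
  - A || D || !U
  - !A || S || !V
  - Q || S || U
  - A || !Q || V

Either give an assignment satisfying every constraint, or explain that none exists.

A=T, V=T, Q=T, U=T, S=T, D=T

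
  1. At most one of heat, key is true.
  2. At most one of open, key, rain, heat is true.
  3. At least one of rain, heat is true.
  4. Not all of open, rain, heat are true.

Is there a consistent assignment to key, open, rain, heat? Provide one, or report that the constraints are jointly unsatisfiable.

key: False, open: False, rain: False, heat: True

  (1) {heat, key}: 1 true — at most one ✓
  (2) {open, key, rain, heat}: 1 true — at most one ✓
  (3) {rain, heat}: 1 true — at least one ✓
  (4) {open, rain, heat}: 1/3 true — not all ✓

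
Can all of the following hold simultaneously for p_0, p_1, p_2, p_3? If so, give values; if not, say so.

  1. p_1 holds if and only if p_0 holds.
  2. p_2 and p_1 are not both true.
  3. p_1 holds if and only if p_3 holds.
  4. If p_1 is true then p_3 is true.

p_0=T; p_1=T; p_2=F; p_3=T

  (1) p_1=T, p_0=T — same ✓
  (2) p_2=F, p_1=T — not both ✓
  (3) p_1=T, p_3=T — same ✓
  (4) p_1=T ⇒ p_3: T ✓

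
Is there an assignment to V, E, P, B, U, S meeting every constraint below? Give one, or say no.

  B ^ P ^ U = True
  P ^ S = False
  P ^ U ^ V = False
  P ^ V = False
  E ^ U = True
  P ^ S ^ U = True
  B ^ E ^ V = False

No satisfying assignment exists.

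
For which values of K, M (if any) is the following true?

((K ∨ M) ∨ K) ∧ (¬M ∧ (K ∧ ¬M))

K: True, M: False

  (K ∨ M) ∨ K = True
    K ∨ M = True
  ¬M ∧ (K ∧ ¬M) = True
    ¬M = True
    K ∧ ¬M = True
      ¬M = True
Both conjuncts True, so the formula holds.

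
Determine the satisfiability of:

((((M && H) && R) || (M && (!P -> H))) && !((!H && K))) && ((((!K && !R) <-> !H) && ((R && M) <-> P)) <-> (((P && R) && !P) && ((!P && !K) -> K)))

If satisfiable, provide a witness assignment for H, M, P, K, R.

H: True; M: True; P: False; K: True; R: True

  (((M && H) && R) || (M && (!P -> H))) && !((!H && K)) = True
    ((M && H) && R) || (M && (!P -> H)) = True
      (M && H) && R = True
        M && H = True
      M && (!P -> H) = True
        !P -> H = True
          !P = True
    !((!H && K)) = True
      !H && K = False
        !H = False
  (((!K && !R) <-> !H) && ((R && M) <-> P)) <-> (((P && R) && !P) && ((!P && !K) -> K)) = True
    ((!K && !R) <-> !H) && ((R && M) <-> P) = False
      (!K && !R) <-> !H = True
        !K && !R = False
          !K = False
          !R = False
        !H = False
      (R && M) <-> P = False
        R && M = True
    ((P && R) && !P) && ((!P && !K) -> K) = False
      (P && R) && !P = False
        P && R = False
        !P = True
      (!P && !K) -> K = True
        !P && !K = False
          !P = True
          !K = False
Both conjuncts True, so the formula holds.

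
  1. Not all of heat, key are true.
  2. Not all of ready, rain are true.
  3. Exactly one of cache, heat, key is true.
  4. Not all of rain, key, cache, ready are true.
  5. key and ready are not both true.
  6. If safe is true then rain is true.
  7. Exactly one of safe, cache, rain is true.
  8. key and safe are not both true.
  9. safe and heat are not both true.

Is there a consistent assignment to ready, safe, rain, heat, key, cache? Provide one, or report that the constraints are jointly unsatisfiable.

ready = True, safe = False, rain = False, heat = False, key = False, cache = True

  (1) {heat, key}: 0/2 true — not all ✓
  (2) {ready, rain}: 1/2 true — not all ✓
  (3) {cache, heat, key}: 1 true — exactly one ✓
  (4) {rain, key, cache, ready}: 2/4 true — not all ✓
  (5) key=F, ready=T — not both ✓
  (6) safe=F ⇒ rain: vacuous ✓
  (7) {safe, cache, rain}: 1 true — exactly one ✓
  (8) key=F, safe=F — not both ✓
  (9) safe=F, heat=F — not both ✓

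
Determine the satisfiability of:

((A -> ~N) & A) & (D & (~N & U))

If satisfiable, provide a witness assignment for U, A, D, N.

U=T, A=T, D=T, N=F

  (A -> ~N) & A = True
    A -> ~N = True
      ~N = True
  D & (~N & U) = True
    ~N & U = True
      ~N = True
Both conjuncts True, so the formula holds.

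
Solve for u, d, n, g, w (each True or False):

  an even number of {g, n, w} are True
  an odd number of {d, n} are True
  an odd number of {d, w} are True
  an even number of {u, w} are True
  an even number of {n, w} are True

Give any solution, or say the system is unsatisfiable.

u: True; d: False; n: True; g: False; w: True

{g, n, w}: 2 true → even ✓
{d, n}: 1 true → odd ✓
{d, w}: 1 true → odd ✓
{u, w}: 2 true → even ✓
{n, w}: 2 true → even ✓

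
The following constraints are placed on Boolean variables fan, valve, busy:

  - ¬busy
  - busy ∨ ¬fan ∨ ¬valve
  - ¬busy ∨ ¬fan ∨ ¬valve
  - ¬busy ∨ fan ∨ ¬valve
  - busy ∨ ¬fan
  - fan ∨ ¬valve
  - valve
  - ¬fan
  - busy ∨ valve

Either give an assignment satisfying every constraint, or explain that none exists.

UNSATISFIABLE

Case fan = True:
  Clause (¬fan) is falsified — contradiction.
Case fan = False:
  (¬busy) forces busy = False.
  (fan ∨ ¬valve) forces valve = False.
  Clause (valve) is falsified — contradiction.
Both cases fail, so the formula is unsatisfiable.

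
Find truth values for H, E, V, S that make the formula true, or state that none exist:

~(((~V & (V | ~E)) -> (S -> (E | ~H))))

H=T, E=F, V=F, S=T

  ~(((~V & (V | ~E)) -> (S -> (E | ~H)))) = True
    (~V & (V | ~E)) -> (S -> (E | ~H)) = False
      ~V & (V | ~E) = True
        ~V = True
        V | ~E = True
          ~E = True
      S -> (E | ~H) = False
        E | ~H = False
          ~H = False
The formula evaluates to True.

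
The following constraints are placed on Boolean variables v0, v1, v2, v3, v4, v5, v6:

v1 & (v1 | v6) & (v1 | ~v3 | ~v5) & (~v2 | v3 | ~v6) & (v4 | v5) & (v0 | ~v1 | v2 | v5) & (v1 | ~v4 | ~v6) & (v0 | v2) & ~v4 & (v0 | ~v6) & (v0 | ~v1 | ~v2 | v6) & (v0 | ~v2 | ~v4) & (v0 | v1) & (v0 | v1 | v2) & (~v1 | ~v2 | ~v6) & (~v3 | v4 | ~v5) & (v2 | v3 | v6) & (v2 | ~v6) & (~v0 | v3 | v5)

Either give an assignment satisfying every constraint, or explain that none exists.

Unit clause (v1) forces v1 = True.
Unit clause (~v4) forces v4 = False.
In (v4 | v5) only v5 is left, so v5 = True.
In (~v3 | v4 | ~v5) only ~v3 is left, so v3 = False.
Try v0 = False:
  (v0 | v2) forces v2 = True.
  (~v2 | v3 | ~v6) forces v6 = False.
  clause (v0 | ~v1 | ~v2 | v6) is falsified — backtrack.
So v0 = True.
Set v2 = True.
  then (~v2 | v3 | ~v6) forces v6 = False.
All clauses satisfied.

v0 = True, v1 = True, v2 = True, v3 = False, v4 = False, v5 = True, v6 = False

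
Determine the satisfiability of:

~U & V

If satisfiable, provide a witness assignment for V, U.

V: True, U: False

  ~U = True
Both conjuncts True, so the formula holds.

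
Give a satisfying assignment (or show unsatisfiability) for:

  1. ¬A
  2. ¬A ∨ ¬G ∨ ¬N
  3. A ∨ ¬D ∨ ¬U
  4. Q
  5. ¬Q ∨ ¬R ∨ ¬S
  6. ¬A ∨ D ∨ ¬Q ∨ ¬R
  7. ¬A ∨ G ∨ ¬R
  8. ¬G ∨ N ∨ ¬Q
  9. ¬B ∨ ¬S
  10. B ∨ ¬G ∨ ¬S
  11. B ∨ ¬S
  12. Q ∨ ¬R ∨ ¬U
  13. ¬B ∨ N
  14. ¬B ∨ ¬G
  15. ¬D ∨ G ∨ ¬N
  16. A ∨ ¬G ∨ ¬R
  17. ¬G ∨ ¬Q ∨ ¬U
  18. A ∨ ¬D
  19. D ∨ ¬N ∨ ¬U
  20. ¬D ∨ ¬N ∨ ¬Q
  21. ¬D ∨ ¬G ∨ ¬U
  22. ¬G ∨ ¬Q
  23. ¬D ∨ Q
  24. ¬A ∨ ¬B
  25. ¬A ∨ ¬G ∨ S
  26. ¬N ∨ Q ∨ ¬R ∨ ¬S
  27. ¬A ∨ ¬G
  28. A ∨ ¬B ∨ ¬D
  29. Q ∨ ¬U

Unit clause (¬A) forces A = False.
Unit clause (Q) forces Q = True.
In (A ∨ ¬D) only ¬D is left, so D = False.
In (¬G ∨ ¬Q) only ¬G is left, so G = False.
Set U = False.
Set S = False.
Set R = True.
Set B = True.
  then (¬B ∨ N) forces N = True.
All clauses satisfied.

D = False, U = False, A = False, G = False, S = False, R = True, B = True, Q = True, N = True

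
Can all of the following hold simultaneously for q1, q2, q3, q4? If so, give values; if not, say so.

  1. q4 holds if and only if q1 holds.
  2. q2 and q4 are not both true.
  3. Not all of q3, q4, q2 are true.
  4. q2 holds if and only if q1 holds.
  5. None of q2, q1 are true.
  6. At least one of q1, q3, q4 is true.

q1 = False; q2 = False; q3 = True; q4 = False

  (1) q4=F, q1=F — same ✓
  (2) q2=F, q4=F — not both ✓
  (3) {q3, q4, q2}: 1/3 true — not all ✓
  (4) q2=F, q1=F — same ✓
  (5) {q2, q1}: 0 true — none ✓
  (6) {q1, q3, q4}: 1 true — at least one ✓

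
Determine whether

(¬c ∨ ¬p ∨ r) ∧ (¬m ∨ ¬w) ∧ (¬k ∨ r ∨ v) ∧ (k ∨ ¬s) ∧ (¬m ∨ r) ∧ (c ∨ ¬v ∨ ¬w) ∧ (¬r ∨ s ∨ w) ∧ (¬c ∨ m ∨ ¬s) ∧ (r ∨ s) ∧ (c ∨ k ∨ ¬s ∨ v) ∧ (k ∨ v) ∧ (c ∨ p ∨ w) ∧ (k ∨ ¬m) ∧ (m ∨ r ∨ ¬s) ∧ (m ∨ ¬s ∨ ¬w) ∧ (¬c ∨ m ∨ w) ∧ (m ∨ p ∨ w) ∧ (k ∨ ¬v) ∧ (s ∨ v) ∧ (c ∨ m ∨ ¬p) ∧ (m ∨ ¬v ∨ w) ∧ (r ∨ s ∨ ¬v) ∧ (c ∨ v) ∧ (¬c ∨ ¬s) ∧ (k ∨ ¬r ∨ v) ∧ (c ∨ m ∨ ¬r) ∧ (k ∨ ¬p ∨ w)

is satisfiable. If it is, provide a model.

Set s = False.
  then (r ∨ s) forces r = True.
  then (s ∨ v) forces v = True.
  then (¬r ∨ s ∨ w) forces w = True.
  then (k ∨ ¬v) forces k = True.
  then (¬m ∨ ¬w) forces m = False.
  then (c ∨ ¬v ∨ ¬w) forces c = True.
Set p = False.
All clauses satisfied.

s: False, m: False, c: True, k: True, w: True, v: True, p: False, r: True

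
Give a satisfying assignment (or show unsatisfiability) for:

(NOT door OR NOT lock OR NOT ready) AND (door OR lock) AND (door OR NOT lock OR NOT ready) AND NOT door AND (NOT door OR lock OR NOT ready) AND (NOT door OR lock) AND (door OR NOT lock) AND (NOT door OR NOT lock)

No satisfying assignment exists.

Case door = True:
  Clause (NOT door) is falsified — contradiction.
Case door = False:
  (door OR lock) forces lock = True.
  Clause (door OR NOT lock) is falsified — contradiction.
Both cases fail, so the formula is unsatisfiable.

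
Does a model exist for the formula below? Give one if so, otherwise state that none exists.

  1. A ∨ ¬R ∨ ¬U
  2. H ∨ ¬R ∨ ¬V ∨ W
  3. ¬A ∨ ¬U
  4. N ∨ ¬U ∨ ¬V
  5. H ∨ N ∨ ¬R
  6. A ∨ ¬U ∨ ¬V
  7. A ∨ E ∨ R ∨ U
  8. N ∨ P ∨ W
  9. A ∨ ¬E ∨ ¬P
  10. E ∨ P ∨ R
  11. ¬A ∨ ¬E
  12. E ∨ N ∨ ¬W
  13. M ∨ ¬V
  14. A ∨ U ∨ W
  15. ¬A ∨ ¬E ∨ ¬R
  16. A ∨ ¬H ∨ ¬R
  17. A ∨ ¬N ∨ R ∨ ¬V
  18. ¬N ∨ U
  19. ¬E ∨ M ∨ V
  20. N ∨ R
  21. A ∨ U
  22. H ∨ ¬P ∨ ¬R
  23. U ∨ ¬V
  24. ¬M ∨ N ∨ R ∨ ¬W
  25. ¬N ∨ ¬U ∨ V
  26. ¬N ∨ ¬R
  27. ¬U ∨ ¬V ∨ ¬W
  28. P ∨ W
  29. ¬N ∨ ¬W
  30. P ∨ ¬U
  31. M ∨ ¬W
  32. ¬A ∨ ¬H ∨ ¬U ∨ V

Set E = False.
Set M = False.
  then (M ∨ ¬V) forces V = False.
  then (M ∨ ¬W) forces W = False.
  then (P ∨ W) forces P = True.
Try H = False:
  (H ∨ ¬P ∨ ¬R) forces R = False.
  (N ∨ R) forces N = True.
  (¬N ∨ U) forces U = True.
  clause (¬N ∨ ¬U ∨ V) is falsified — backtrack.
So H = True.
Set U = False.
  then (A ∨ U ∨ W) forces A = True.
  then (¬N ∨ U) forces N = False.
  then (N ∨ R) forces R = True.
All clauses satisfied.

E = False, M = False, H = True, U = False, P = True, A = True, V = False, N = False, R = True, W = False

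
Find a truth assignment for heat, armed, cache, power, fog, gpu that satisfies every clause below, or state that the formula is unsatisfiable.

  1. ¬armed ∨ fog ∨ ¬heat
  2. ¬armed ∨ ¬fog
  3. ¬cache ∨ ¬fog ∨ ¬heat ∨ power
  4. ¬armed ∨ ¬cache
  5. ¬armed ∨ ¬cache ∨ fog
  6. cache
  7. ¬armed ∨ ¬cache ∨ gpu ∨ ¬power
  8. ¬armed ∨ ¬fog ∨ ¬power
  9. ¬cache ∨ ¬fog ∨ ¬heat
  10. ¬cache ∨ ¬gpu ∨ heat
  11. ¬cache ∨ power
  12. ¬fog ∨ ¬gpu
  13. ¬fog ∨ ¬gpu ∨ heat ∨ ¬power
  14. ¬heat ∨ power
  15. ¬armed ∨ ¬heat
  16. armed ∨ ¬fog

heat=T, armed=F, cache=T, power=T, fog=F, gpu=F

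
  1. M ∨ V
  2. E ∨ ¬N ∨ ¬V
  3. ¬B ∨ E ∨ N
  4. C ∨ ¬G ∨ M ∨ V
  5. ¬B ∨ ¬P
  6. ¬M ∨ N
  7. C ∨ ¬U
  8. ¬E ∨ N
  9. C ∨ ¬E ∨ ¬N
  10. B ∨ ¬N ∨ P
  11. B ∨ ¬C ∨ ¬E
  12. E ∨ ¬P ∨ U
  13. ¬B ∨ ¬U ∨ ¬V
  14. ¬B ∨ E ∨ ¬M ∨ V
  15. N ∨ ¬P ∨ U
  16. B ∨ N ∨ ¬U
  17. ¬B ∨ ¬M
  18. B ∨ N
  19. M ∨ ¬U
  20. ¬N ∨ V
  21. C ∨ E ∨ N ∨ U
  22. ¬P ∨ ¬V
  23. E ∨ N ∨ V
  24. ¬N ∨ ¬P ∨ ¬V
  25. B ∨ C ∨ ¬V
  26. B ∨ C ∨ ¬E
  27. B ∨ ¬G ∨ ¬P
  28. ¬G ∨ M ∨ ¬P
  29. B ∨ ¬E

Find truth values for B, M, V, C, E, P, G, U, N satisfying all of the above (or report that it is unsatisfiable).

Set B = True.
  then (¬B ∨ ¬P) forces P = False.
  then (¬B ∨ ¬M) forces M = False.
  then (M ∨ ¬U) forces U = False.
  then (M ∨ V) forces V = True.
Set C = True.
Try E = False:
  (E ∨ ¬N ∨ ¬V) forces N = False.
  clause (¬B ∨ E ∨ N) is falsified — backtrack.
So E = True.
  then (¬E ∨ N) forces N = True.
Set G = True.
All clauses satisfied.

B=T; M=F; V=T; C=T; E=T; P=F; G=T; U=F; N=T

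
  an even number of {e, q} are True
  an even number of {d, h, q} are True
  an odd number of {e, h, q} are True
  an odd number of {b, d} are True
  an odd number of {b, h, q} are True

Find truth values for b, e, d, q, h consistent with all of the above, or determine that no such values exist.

b=T, e=T, d=F, q=T, h=T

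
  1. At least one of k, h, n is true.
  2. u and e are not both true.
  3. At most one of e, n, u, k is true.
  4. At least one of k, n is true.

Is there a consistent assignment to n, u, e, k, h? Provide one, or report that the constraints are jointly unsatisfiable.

n=T, u=F, e=F, k=F, h=T

  (1) {k, h, n}: 2 true — at least one ✓
  (2) u=F, e=F — not both ✓
  (3) {e, n, u, k}: 1 true — at most one ✓
  (4) {k, n}: 1 true — at least one ✓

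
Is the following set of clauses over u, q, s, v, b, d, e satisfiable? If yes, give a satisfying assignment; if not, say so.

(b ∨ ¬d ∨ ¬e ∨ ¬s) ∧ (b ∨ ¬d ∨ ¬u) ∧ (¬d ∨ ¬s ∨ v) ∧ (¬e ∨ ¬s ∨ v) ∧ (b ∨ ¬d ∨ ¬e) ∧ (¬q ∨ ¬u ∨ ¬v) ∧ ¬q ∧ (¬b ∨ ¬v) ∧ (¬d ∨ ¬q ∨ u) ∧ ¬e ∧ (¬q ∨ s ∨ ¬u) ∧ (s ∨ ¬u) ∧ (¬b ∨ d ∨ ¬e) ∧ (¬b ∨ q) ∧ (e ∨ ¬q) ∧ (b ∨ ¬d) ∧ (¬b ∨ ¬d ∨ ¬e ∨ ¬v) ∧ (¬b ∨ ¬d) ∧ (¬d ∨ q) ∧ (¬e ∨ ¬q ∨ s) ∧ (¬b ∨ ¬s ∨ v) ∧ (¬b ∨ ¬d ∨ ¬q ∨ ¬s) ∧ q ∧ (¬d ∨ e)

Unsatisfiable — no assignment works.

Case q = True:
  Clause (¬q) is falsified — contradiction.
Case q = False:
  Clause (q) is falsified — contradiction.
Both cases fail, so the formula is unsatisfiable.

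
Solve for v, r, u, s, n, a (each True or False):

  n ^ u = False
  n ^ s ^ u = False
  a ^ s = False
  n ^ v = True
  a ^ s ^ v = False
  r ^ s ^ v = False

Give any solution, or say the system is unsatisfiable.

v: False, r: False, u: True, s: False, n: True, a: False

n ^ u = T ^ T = False ✓
n ^ s ^ u = T ^ F ^ T = False ✓
a ^ s = F ^ F = False ✓
n ^ v = T ^ F = True ✓
a ^ s ^ v = F ^ F ^ F = False ✓
r ^ s ^ v = F ^ F ^ F = False ✓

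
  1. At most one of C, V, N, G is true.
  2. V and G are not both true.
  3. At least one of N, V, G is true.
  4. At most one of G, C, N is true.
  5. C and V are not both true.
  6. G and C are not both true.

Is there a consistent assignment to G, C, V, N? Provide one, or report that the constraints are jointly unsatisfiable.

G=F, C=F, V=F, N=T

  (1) {C, V, N, G}: 1 true — at most one ✓
  (2) V=F, G=F — not both ✓
  (3) {N, V, G}: 1 true — at least one ✓
  (4) {G, C, N}: 1 true — at most one ✓
  (5) C=F, V=F — not both ✓
  (6) G=F, C=F — not both ✓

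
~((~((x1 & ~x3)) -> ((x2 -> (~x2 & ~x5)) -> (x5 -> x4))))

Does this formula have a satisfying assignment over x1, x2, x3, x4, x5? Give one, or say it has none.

x1: False, x2: False, x3: False, x4: False, x5: True

  ~((~((x1 & ~x3)) -> ((x2 -> (~x2 & ~x5)) -> (x5 -> x4)))) = True
    ~((x1 & ~x3)) -> ((x2 -> (~x2 & ~x5)) -> (x5 -> x4)) = False
      ~((x1 & ~x3)) = True
        x1 & ~x3 = False
          ~x3 = True
      (x2 -> (~x2 & ~x5)) -> (x5 -> x4) = False
        x2 -> (~x2 & ~x5) = True
          ~x2 & ~x5 = False
            ~x2 = True
            ~x5 = False
        x5 -> x4 = False
The formula evaluates to True.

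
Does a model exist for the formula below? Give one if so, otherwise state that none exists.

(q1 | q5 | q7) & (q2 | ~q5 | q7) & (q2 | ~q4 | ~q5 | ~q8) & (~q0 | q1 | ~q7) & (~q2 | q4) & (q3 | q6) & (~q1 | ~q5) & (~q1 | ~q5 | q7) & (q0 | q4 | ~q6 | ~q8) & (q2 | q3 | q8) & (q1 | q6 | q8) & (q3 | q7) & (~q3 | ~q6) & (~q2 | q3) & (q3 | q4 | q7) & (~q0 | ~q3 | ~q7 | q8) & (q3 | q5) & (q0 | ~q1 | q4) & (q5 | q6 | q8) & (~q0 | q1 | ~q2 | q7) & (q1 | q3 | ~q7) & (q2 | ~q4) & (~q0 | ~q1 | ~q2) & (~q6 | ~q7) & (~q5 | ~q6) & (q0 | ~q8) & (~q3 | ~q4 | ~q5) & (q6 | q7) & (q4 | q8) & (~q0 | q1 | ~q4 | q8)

Set q0 = True.
Try q1 = False:
  (~q0 | q1 | ~q7) forces q7 = False.
  (q1 | q5 | q7) forces q5 = True.
  (q2 | ~q5 | q7) forces q2 = True.
  clause (~q0 | q1 | ~q2 | q7) is falsified — backtrack.
So q1 = True.
  then (~q1 | ~q5) forces q5 = False.
  then (q3 | q5) forces q3 = True.
  then (~q0 | ~q1 | ~q2) forces q2 = False.
  then (~q3 | ~q6) forces q6 = False.
  then (q5 | q6 | q8) forces q8 = True.
  then (q2 | ~q4) forces q4 = False.
  then (q6 | q7) forces q7 = True.
All clauses satisfied.

q0: True, q1: True, q2: False, q3: True, q4: False, q5: False, q6: False, q7: True, q8: True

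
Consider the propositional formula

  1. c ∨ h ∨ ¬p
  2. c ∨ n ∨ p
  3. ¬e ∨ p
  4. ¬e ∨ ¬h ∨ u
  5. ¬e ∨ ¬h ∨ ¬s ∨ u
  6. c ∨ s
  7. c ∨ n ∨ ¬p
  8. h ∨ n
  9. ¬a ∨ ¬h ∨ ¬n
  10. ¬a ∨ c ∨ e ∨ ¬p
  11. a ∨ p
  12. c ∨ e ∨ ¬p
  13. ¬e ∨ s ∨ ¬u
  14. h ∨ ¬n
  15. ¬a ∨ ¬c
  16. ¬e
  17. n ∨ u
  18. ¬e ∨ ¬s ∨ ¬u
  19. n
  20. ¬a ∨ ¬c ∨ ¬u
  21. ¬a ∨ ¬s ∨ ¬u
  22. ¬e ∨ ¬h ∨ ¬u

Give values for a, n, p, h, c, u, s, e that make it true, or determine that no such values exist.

Unit clause (¬e) forces e = False.
Unit clause (n) forces n = True.
In (h ∨ ¬n) only h is left, so h = True.
In (¬a ∨ ¬h ∨ ¬n) only ¬a is left, so a = False.
In (a ∨ p) only p is left, so p = True.
In (c ∨ e ∨ ¬p) only c is left, so c = True.
Set u = True.
Set s = False.
All clauses satisfied.

a: False; n: True; p: True; h: True; c: True; u: True; s: False; e: False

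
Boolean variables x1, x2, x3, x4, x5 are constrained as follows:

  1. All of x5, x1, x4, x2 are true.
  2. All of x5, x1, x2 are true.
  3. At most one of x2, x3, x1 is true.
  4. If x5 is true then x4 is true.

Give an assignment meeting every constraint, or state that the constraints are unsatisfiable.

Case x2 = True:
  (1) forces x5 = True.
  (1) forces x1 = True.
  Constraint (3) is violated (x2=T, x1=T) — contradiction.
Case x2 = False:
  Constraint (1) is violated (x2=F) — contradiction.
Both cases fail — unsatisfiable.

Unsatisfiable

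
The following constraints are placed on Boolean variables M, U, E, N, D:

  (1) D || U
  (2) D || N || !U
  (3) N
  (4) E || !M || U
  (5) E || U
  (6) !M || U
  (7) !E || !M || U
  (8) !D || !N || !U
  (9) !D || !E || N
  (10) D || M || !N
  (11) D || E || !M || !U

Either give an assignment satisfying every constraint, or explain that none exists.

Unit clause (N) forces N = True.
Set M = False.
  then (D || M || !N) forces D = True.
  then (!D || !N || !U) forces U = False.
  then (E || U) forces E = True.
All clauses satisfied.

M = False, U = False, E = True, N = True, D = True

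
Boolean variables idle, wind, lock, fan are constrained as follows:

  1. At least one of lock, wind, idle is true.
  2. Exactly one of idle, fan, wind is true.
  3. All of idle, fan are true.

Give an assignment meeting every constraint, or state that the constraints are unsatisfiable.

Unsatisfiable

Case idle = True:
  (2) with idle=T forces fan = False.
  Constraint (3) is violated (fan=F) — contradiction.
Case idle = False:
  Constraint (3) is violated (idle=F) — contradiction.
Both cases fail — unsatisfiable.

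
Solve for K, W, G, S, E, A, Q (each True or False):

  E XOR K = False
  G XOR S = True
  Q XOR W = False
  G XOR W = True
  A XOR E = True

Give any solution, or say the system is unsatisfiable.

K=F, W=T, G=F, S=T, E=F, A=T, Q=T

E XOR K = F XOR F = False ✓
G XOR S = F XOR T = True ✓
Q XOR W = T XOR T = False ✓
G XOR W = F XOR T = True ✓
A XOR E = T XOR F = True ✓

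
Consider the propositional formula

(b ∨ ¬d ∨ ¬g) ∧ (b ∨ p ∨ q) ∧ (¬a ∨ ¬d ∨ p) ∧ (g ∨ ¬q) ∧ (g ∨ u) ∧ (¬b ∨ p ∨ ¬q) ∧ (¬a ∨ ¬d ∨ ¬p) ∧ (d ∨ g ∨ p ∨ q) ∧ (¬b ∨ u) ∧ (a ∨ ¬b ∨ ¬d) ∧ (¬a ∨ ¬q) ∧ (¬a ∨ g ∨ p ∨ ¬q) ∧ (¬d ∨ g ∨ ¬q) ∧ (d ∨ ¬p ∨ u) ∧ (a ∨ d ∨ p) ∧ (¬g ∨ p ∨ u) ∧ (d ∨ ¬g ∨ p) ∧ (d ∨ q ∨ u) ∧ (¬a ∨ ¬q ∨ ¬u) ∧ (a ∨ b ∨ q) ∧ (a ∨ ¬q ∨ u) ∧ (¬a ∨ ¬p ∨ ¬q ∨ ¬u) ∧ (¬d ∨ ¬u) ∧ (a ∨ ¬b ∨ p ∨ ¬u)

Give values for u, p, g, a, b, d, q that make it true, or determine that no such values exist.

u: True, p: True, g: True, a: False, b: True, d: False, q: True

Try u = False:
  (g ∨ u) forces g = True.
  (¬b ∨ u) forces b = False.
  (b ∨ ¬d ∨ ¬g) forces d = False.
  (d ∨ ¬p ∨ u) forces p = False.
  clause (¬g ∨ p ∨ u) is falsified — backtrack.
So u = True.
  then (¬d ∨ ¬u) forces d = False.
Set p = True.
Set g = True.
Set a = False.
Set b = True.
Set q = True.
All clauses satisfied.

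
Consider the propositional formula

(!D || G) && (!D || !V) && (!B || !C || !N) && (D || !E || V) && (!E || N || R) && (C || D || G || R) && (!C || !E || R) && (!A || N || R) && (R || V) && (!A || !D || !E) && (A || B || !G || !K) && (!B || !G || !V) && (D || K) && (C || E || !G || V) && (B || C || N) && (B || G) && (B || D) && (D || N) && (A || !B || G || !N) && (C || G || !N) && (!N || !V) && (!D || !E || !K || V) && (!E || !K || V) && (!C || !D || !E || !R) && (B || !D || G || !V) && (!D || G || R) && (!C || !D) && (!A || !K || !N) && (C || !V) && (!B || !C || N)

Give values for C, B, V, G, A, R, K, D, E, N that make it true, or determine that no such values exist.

Try C = True:
  (!C || !D) forces D = False.
  (D || K) forces K = True.
  (B || D) forces B = True.
  (!B || !C || !N) forces N = False.
  clause (D || N) is falsified — backtrack.
So C = False.
  then (C || !V) forces V = False.
  then (R || V) forces R = True.
Set B = True.
Set G = True.
  then (C || E || !G || V) forces E = True.
  then (!E || !K || V) forces K = False.
  then (D || !E || V) forces D = True.
  then (!A || !D || !E) forces A = False.
Set N = False.
All clauses satisfied.

C: False, B: True, V: False, G: True, A: False, R: True, K: False, D: True, E: True, N: False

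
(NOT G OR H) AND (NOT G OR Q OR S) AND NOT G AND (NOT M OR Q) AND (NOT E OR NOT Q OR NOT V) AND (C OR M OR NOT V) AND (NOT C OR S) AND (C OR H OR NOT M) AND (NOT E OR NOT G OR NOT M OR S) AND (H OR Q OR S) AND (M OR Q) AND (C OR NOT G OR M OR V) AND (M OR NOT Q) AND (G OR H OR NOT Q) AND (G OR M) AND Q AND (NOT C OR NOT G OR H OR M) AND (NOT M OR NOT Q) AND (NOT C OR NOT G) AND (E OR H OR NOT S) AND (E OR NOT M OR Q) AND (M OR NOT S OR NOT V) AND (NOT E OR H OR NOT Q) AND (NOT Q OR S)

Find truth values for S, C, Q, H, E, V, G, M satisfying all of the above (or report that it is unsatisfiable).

The formula is unsatisfiable.

Case Q = True:
  (NOT G) forces G = False.
  (M OR NOT Q) forces M = True.
  Clause (NOT M OR NOT Q) is falsified — contradiction.
Case Q = False:
  Clause (Q) is falsified — contradiction.
Both cases fail, so the formula is unsatisfiable.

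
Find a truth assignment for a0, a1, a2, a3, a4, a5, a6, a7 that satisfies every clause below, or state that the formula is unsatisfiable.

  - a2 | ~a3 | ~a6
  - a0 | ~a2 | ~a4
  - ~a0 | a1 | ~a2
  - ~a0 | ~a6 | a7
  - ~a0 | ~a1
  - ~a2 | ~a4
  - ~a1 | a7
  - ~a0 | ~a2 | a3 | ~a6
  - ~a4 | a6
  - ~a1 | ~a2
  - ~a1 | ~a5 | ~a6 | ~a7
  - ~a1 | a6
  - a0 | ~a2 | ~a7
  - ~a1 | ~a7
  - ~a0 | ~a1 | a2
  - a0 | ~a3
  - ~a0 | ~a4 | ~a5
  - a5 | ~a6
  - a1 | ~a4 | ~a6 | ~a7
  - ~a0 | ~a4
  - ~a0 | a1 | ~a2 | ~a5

Set a0 = False.
  then (a0 | ~a3) forces a3 = False.
Try a1 = True:
  (~a1 | a7) forces a7 = True.
  clause (~a1 | ~a7) is falsified — backtrack.
So a1 = False.
Set a2 = False.
Set a4 = False.
Set a5 = True.
Set a6 = True.
Set a7 = False.
All clauses satisfied.

a0 = False; a1 = False; a2 = False; a3 = False; a4 = False; a5 = True; a6 = True; a7 = False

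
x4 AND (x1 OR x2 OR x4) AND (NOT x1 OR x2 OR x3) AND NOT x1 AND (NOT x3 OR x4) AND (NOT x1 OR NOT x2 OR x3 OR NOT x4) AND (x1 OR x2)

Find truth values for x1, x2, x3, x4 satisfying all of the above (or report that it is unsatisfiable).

x1 = False; x2 = True; x3 = False; x4 = True

Unit clause (x4) forces x4 = True.
Unit clause (NOT x1) forces x1 = False.
In (x1 OR x2) only x2 is left, so x2 = True.
Set x3 = False.
Check each clause:
  (x4): x4 holds.
  (x1 OR x2 OR x4): x2 holds.
  (NOT x1 OR x2 OR x3): NOT x1 holds.
  (NOT x1): NOT x1 holds.
  (NOT x3 OR x4): NOT x3 holds.
  (NOT x1 OR NOT x2 OR x3 OR NOT x4): NOT x1 holds.
  (x1 OR x2): x2 holds.
All clauses satisfied.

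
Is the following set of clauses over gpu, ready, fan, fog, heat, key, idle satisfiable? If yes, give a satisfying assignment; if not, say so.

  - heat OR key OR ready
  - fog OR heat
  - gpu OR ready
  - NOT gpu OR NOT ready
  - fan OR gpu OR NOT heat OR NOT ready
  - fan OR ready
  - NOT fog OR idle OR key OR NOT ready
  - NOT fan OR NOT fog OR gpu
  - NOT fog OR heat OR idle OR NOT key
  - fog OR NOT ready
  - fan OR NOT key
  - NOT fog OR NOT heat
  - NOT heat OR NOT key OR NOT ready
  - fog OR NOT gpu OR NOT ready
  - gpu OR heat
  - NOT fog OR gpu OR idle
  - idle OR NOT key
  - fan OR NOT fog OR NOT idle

gpu = True, ready = False, fan = True, fog = False, heat = True, key = False, idle = False

Try gpu = False:
  (gpu OR ready) forces ready = True.
  (fog OR NOT ready) forces fog = True.
  (NOT fan OR NOT fog OR gpu) forces fan = False.
  (fan OR gpu OR NOT heat OR NOT ready) forces heat = False.
  clause (gpu OR heat) is falsified — backtrack.
So gpu = True.
  then (NOT gpu OR NOT ready) forces ready = False.
  then (fan OR ready) forces fan = True.
Set fog = False.
  then (fog OR heat) forces heat = True.
Set key = False.
Set idle = False.
All clauses satisfied.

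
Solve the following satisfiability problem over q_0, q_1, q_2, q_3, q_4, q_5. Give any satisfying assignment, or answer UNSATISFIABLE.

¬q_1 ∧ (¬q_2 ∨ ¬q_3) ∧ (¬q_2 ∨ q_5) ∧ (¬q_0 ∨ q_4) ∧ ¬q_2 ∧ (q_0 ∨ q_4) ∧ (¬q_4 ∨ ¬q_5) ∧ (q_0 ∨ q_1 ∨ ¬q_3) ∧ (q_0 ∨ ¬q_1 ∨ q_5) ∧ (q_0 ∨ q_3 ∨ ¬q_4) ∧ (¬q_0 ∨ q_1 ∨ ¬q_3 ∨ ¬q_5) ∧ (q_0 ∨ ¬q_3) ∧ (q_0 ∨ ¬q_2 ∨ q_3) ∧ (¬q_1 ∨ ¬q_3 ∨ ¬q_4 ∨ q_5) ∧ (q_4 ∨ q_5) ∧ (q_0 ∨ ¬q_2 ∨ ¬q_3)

q_0=T, q_1=F, q_2=F, q_3=F, q_4=T, q_5=F

Unit clause (¬q_1) forces q_1 = False.
Unit clause (¬q_2) forces q_2 = False.
Try q_0 = False:
  (q_0 ∨ q_4) forces q_4 = True.
  (¬q_4 ∨ ¬q_5) forces q_5 = False.
  (q_0 ∨ q_1 ∨ ¬q_3) forces q_3 = False.
  clause (q_0 ∨ q_3 ∨ ¬q_4) is falsified — backtrack.
So q_0 = True.
  then (¬q_0 ∨ q_4) forces q_4 = True.
  then (¬q_4 ∨ ¬q_5) forces q_5 = False.
Set q_3 = False.
All clauses satisfied.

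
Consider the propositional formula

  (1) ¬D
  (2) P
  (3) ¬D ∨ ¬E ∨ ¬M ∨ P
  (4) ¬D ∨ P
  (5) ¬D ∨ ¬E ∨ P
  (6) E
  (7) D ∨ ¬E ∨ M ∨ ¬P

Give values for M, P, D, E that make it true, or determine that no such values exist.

Unit clause (¬D) forces D = False.
Unit clause (P) forces P = True.
Unit clause (E) forces E = True.
In (D ∨ ¬E ∨ M ∨ ¬P) only M is left, so M = True.
Check each clause:
  (¬D): ¬D holds.
  (P): P holds.
  (¬D ∨ ¬E ∨ ¬M ∨ P): ¬D holds.
  (¬D ∨ P): ¬D holds.
  (¬D ∨ ¬E ∨ P): ¬D holds.
  (E): E holds.
  (D ∨ ¬E ∨ M ∨ ¬P): M holds.
All clauses satisfied.

M = True, P = True, D = False, E = True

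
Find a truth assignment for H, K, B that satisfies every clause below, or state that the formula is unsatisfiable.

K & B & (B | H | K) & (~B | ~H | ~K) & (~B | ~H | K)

Unit clause (K) forces K = True.
Unit clause (B) forces B = True.
In (~B | ~H | ~K) only ~H is left, so H = False.
All clauses satisfied.

H = False, K = True, B = True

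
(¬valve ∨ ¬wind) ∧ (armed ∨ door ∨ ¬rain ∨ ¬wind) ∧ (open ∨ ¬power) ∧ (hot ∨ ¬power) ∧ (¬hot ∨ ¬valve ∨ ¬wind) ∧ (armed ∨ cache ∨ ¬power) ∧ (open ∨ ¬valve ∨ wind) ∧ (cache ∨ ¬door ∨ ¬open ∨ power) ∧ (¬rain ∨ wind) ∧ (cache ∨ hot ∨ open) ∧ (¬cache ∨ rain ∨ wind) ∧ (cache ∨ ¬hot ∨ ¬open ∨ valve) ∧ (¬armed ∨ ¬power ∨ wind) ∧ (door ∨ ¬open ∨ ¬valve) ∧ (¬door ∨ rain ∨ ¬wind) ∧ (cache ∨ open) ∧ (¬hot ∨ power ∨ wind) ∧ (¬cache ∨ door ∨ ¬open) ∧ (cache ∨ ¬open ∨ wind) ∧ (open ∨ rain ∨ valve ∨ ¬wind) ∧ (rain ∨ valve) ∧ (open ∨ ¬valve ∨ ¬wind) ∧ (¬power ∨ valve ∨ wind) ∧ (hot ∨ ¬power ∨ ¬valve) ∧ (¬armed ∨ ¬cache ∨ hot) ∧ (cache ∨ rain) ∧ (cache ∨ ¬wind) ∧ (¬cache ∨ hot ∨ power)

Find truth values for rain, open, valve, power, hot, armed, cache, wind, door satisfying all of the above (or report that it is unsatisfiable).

rain=T; open=T; valve=F; power=F; hot=T; armed=F; cache=T; wind=T; door=T

Try rain = False:
  (rain ∨ valve) forces valve = True.
  (¬valve ∨ ¬wind) forces wind = False.
  (open ∨ ¬valve ∨ wind) forces open = True.
  (¬cache ∨ rain ∨ wind) forces cache = False.
  clause (cache ∨ ¬open ∨ wind) is falsified — backtrack.
So rain = True.
  then (¬rain ∨ wind) forces wind = True.
  then (cache ∨ ¬wind) forces cache = True.
  then (¬valve ∨ ¬wind) forces valve = False.
Set open = True.
  then (¬cache ∨ door ∨ ¬open) forces door = True.
Set power = False.
  then (¬cache ∨ hot ∨ power) forces hot = True.
Set armed = False.
All clauses satisfied.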